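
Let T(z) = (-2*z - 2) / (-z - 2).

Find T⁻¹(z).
Set w = T(z) = (-2*z - 2) / (-z - 2) and solve for z:
  w*(-z - 2) = -2*z - 2
  -2*w + z*(2 - w) + 2 = 0
  z*(2 - w) = 2*w - 2
  z = (2 - 2*w)/(w - 2)
Renaming the variable, T⁻¹(z) = (-2*z + 2)/(z - 2).
(Check: ad - bc = 2 ≠ 0, so T is invertible.)

Final answer: (-2*z + 2)/(z - 2)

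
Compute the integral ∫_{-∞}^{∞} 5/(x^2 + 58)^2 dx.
Let f(z) = 5/(z^2 + 58)^2. The denominator has no real zeros and deg Q - deg P = 4 ≥ 2, so the integral of f over the upper semicircle |z| = R tends to 0 as R → ∞. Closing the contour in the upper half-plane,
  ∫_{-∞}^{∞} f(x) dx = 2πi · Σ Res(f, z_k)  over the poles with Im z_k > 0.

Zeros of the denominator: z^2 + 58 = 0 gives z = ±sqrt(58)*I.
Upper half-plane: z = sqrt(58)*I (a pole of order 2).

Write f(z) = g(z)/(z - sqrt(58)*I)^2 with g(z) = 5/(z + sqrt(58)*I)^2. For a double pole, Res(f, z₀) = g'(z₀):
  g'(z) = -10/(z + sqrt(58)*I)^3
  Res(f, sqrt(58)*I) = g'(sqrt(58)*I) = -5*sqrt(58)*I/13456

∫_{-∞}^{∞} f(x) dx = 2πi · (-5*sqrt(58)*I/13456) = 5*sqrt(58)*pi/6728

Final answer: 5*sqrt(58)*pi/6728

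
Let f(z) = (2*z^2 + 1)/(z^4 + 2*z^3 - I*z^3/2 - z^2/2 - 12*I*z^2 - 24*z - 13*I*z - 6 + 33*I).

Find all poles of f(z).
The singularities of f are the zeros of the denominator. Factoring,
  z^4 + 2*z^3 - I*z^3/2 - z^2/2 - 12*I*z^2 - 24*z - 13*I*z - 6 + 33*I = (z - 2 - 3*I/2)*(z + 3 + 3*I)*(z - 1 - I)*(z + 2 - I)
so the candidates are z = 2 + 3*I/2, z = -3 - 3*I, z = 1 + I, z = -2 + I.

Check the numerator P(z) = 2*z^2 + 1 at each one:
  P(2 + 3*I/2) = 9/2 + 12*I ≠ 0, so z = 2 + 3*I/2 is a (simple) pole.
  P(-3 - 3*I) = 1 + 36*I ≠ 0, so z = -3 - 3*I is a (simple) pole.
  P(1 + I) = 1 + 4*I ≠ 0, so z = 1 + I is a (simple) pole.
  P(-2 + I) = 7 - 8*I ≠ 0, so z = -2 + I is a (simple) pole.

Poles of f: {-3 - 3*I, -2 + I, 1 + I, 2 + 3*I/2}

Final answer: {-3 - 3*I, -2 + I, 1 + I, 2 + 3*I/2}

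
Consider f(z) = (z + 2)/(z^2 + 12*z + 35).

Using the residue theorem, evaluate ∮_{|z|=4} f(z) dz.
0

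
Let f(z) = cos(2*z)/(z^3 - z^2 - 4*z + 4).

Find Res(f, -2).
Write f(z) = P(z)/Q(z) with P(z) = cos(2*z) and Q(z) = z^3 - z^2 - 4*z + 4.
The denominator factors as Q(z) = (z - 1)*(z - 2)*(z + 2), so z = -2 is a simple zero of Q and P is analytic there; z = -2 is therefore a simple pole and
  Res(f, z₀) = P(z₀)/Q'(z₀).

Q'(z) = 3*z^2 - 2*z - 4, so Q'(-2) = 12.
P(-2) = cos(4).

Res(f, -2) = (cos(4))/(12) = cos(4)/12

Final answer: cos(4)/12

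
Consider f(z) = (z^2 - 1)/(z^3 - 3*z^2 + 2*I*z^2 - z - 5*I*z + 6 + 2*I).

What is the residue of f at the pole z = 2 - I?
Write f(z) = P(z)/Q(z) with P(z) = z^2 - 1 and Q(z) = z^3 - 3*z^2 + 2*I*z^2 - z - 5*I*z + 6 + 2*I.
The denominator factors as Q(z) = (z - 2)*(z - 2 + I)*(z + 1 + I), so z = 2 - I is a simple zero of Q and P is analytic there; z = 2 - I is therefore a simple pole and
  Res(f, z₀) = P(z₀)/Q'(z₀).

Q'(z) = 3*z^2 - 6*z + 4*I*z - 1 - 5*I, so Q'(2 - I) = -3*I.
P(2 - I) = 2 - 4*I.

Res(f, 2 - I) = (2 - 4*I)/(-3*I) = 4/3 + 2*I/3

Final answer: 4/3 + 2*I/3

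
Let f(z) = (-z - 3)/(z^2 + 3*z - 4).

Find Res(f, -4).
Write f(z) = P(z)/Q(z) with P(z) = -z - 3 and Q(z) = z^2 + 3*z - 4.
The denominator factors as Q(z) = (z + 4)*(z - 1), so z = -4 is a simple zero of Q and P is analytic there; z = -4 is therefore a simple pole and
  Res(f, z₀) = P(z₀)/Q'(z₀).

Q'(z) = 2*z + 3, so Q'(-4) = -5.
P(-4) = 1.

Res(f, -4) = (1)/(-5) = -1/5

Final answer: -1/5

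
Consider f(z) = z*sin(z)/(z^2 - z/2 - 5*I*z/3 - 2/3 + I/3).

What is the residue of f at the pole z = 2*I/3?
(12/13 - 8*I/13)*sinh(2/3)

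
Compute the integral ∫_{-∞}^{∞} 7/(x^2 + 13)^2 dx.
Let f(z) = 7/(z^2 + 13)^2. The denominator has no real zeros and deg Q - deg P = 4 ≥ 2, so the integral of f over the upper semicircle |z| = R tends to 0 as R → ∞. Closing the contour in the upper half-plane,
  ∫_{-∞}^{∞} f(x) dx = 2πi · Σ Res(f, z_k)  over the poles with Im z_k > 0.

Zeros of the denominator: z^2 + 13 = 0 gives z = ±sqrt(13)*I.
Upper half-plane: z = sqrt(13)*I (a pole of order 2).

Write f(z) = g(z)/(z - sqrt(13)*I)^2 with g(z) = 7/(z + sqrt(13)*I)^2. For a double pole, Res(f, z₀) = g'(z₀):
  g'(z) = -14/(z + sqrt(13)*I)^3
  Res(f, sqrt(13)*I) = g'(sqrt(13)*I) = -7*sqrt(13)*I/676

∫_{-∞}^{∞} f(x) dx = 2πi · (-7*sqrt(13)*I/676) = 7*sqrt(13)*pi/338

Final answer: 7*sqrt(13)*pi/338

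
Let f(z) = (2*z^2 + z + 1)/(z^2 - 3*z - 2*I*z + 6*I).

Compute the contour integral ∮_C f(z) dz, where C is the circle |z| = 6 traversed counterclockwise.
By the residue theorem, ∮_C f(z) dz = 2πi · (sum of the residues of f at the poles inside |z| = 6).

The denominator factors as (z - 3)*(z - 2*I), so the singularities of f are simple poles at z = 3, z = 2*I.
  |3|² = 9 < 36 = 6², so this pole is inside the contour.
  |2*I|² = 4 < 36 = 6², so this pole is inside the contour.

With P(z) = 2*z^2 + z + 1 and Q(z) = z^2 - 3*z - 2*I*z + 6*I, each pole is simple, so Res(f, z₀) = P(z₀)/Q'(z₀) with Q'(z) = 2*z - 3 - 2*I.
  Res(f, 3) = P(3)/Q'(3) = (22)/(3 - 2*I) = 66/13 + 44*I/13
  Res(f, 2*I) = P(2*I)/Q'(2*I) = (-7 + 2*I)/(-3 + 2*I) = 25/13 + 8*I/13

Sum of residues inside C: 7 + 4*I
∮_C f(z) dz = 2πi · (7 + 4*I) = pi*(-8 + 14*I)

Final answer: pi*(-8 + 14*I)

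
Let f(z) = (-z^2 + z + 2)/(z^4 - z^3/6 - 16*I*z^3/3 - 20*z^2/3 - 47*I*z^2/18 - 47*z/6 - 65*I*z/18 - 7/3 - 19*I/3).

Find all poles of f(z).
{-1/3 + 3*I, -2*I/3, 3/2 + 3*I}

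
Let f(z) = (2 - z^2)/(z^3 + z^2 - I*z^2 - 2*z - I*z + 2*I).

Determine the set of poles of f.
The singularities of f are the zeros of the denominator. Factoring,
  z^3 + z^2 - I*z^2 - 2*z - I*z + 2*I = (z + 2)*(z - 1)*(z - I)
so the candidates are z = -2, z = 1, z = I.

Check the numerator P(z) = 2 - z^2 at each one:
  P(-2) = -2 ≠ 0, so z = -2 is a (simple) pole.
  P(1) = 1 ≠ 0, so z = 1 is a (simple) pole.
  P(I) = 3 ≠ 0, so z = I is a (simple) pole.

Poles of f: {-2, I, 1}

Final answer: {-2, I, 1}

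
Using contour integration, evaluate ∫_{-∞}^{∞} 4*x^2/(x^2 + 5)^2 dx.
2*sqrt(5)*pi/5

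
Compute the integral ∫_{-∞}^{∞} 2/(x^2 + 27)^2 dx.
sqrt(3)*pi/243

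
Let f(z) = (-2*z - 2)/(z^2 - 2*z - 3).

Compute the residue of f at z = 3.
Write f(z) = P(z)/Q(z) with P(z) = -2*z - 2 and Q(z) = z^2 - 2*z - 3.
The denominator factors as Q(z) = (z - 3)*(z + 1), so z = 3 is a simple zero of Q and P is analytic there; z = 3 is therefore a simple pole and
  Res(f, z₀) = P(z₀)/Q'(z₀).

Q'(z) = 2*z - 2, so Q'(3) = 4.
P(3) = -8.

Res(f, 3) = (-8)/(4) = -2

Final answer: -2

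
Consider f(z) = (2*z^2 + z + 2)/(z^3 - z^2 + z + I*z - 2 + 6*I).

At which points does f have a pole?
The singularities of f are the zeros of the denominator. Factoring,
  z^3 - z^2 + z + I*z - 2 + 6*I = (z + 1 + I)*(z - 2*I)*(z - 2 + I)
so the candidates are z = -1 - I, z = 2*I, z = 2 - I.

Check the numerator P(z) = 2*z^2 + z + 2 at each one:
  P(-1 - I) = 1 + 3*I ≠ 0, so z = -1 - I is a (simple) pole.
  P(2*I) = -6 + 2*I ≠ 0, so z = 2*I is a (simple) pole.
  P(2 - I) = 10 - 9*I ≠ 0, so z = 2 - I is a (simple) pole.

Poles of f: {-1 - I, 2*I, 2 - I}

Final answer: {-1 - I, 2*I, 2 - I}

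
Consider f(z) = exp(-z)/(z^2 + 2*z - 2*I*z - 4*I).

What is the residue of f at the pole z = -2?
(-1/4 + I/4)*exp(2)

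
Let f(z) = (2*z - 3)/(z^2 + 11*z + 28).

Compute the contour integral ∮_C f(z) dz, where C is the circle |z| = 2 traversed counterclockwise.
0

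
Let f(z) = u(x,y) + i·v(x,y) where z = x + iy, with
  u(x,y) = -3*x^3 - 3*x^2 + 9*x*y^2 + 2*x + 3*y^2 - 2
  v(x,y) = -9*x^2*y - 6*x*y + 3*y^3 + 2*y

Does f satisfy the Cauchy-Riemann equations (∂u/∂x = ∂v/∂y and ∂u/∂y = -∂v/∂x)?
∂u/∂x = -9*x^2 - 6*x + 9*y^2 + 2
∂v/∂y = -9*x^2 - 6*x + 9*y^2 + 2
∂u/∂y = 18*x*y + 6*y
∂v/∂x = -18*x*y - 6*y
∂u/∂x = ∂v/∂y and ∂u/∂y = -∂v/∂x hold identically; f is analytic.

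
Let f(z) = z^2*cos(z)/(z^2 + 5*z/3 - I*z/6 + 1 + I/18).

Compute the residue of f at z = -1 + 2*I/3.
Write f(z) = P(z)/Q(z) with P(z) = z^2*cos(z) and Q(z) = z^2 + 5*z/3 - I*z/6 + 1 + I/18.
The denominator factors as Q(z) = (z + 1 - 2*I/3)*(z + 2/3 + I/2), so z = -1 + 2*I/3 is a simple zero of Q and P is analytic there; z = -1 + 2*I/3 is therefore a simple pole and
  Res(f, z₀) = P(z₀)/Q'(z₀).

Q'(z) = 2*z + 5/3 - I/6, so Q'(-1 + 2*I/3) = -1/3 + 7*I/6.
P(-1 + 2*I/3) = (5/9 - 4*I/3)*cos(1 - 2*I/3).

Res(f, -1 + 2*I/3) = ((5/9 - 4*I/3)*cos(1 - 2*I/3))/(-1/3 + 7*I/6) = (-188/159 - 22*I/159)*cos(1 - 2*I/3)

Final answer: (-188/159 - 22*I/159)*cos(1 - 2*I/3)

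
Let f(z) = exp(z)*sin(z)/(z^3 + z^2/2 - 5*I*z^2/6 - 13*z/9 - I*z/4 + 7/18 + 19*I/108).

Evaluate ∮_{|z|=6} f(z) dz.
By the residue theorem, ∮_C f(z) dz = 2πi · (sum of the residues of f at the poles inside |z| = 6).

The denominator factors as (z + 3/2 - I/3)*(z - 2/3 - I/2)*(z - 1/3), so the singularities of f are simple poles at z = -3/2 + I/3, z = 2/3 + I/2, z = 1/3.
  |-3/2 + I/3|² = 85/36 < 36 = 6², so this pole is inside the contour.
  |2/3 + I/2|² = 25/36 < 36 = 6², so this pole is inside the contour.
  |1/3|² = 1/9 < 36 = 6², so this pole is inside the contour.

With P(z) = exp(z)*sin(z) and Q(z) = z^3 + z^2/2 - 5*I*z^2/6 - 13*z/9 - I*z/4 + 7/18 + 19*I/108, each pole is simple, so Res(f, z₀) = P(z₀)/Q'(z₀) with Q'(z) = 3*z^2 + z - 5*I*z/3 - 13/9 - I/4.
  Res(f, -3/2 + I/3) = P(-3/2 + I/3)/Q'(-3/2 + I/3) = (-exp(-3/2 + I/3)*sin(3/2 - I/3))/(145/36 - 5*I/12) = (-522/2125 - 54*I/2125)*exp(-3/2 + I/3)*sin(3/2 - I/3)
  Res(f, 2/3 + I/2) = P(2/3 + I/2)/Q'(2/3 + I/2) = (exp(2/3 + I/2)*sin(2/3 + I/2))/(23/36 + 41*I/36) = (414/1105 - 738*I/1105)*exp(2/3 + I/2)*sin(2/3 + I/2)
  Res(f, 1/3) = P(1/3)/Q'(1/3) = (exp(1/3)*sin(1/3))/(-7/9 - 29*I/36) = (-1008/1625 + 1044*I/1625)*exp(1/3)*sin(1/3)

Sum of residues inside C: (414/1105 - 738*I/1105)*exp(2/3 + I/2)*sin(2/3 + I/2) + (-522/2125 - 54*I/2125)*exp(-3/2 + I/3)*sin(3/2 - I/3) + (-1008/1625 + 1044*I/1625)*exp(1/3)*sin(1/3)
∮_C f(z) dz = 2πi · ((414/1105 - 738*I/1105)*exp(2/3 + I/2)*sin(2/3 + I/2) + (-522/2125 - 54*I/2125)*exp(-3/2 + I/3)*sin(3/2 - I/3) + (-1008/1625 + 1044*I/1625)*exp(1/3)*sin(1/3)) = pi*(-2088/1625 - 2016*I/1625)*exp(1/3)*sin(1/3) + pi*(108/2125 - 1044*I/2125)*exp(-3/2 + I/3)*sin(3/2 - I/3) + pi*(1476/1105 + 828*I/1105)*exp(2/3 + I/2)*sin(2/3 + I/2)

Final answer: pi*(-2088/1625 - 2016*I/1625)*exp(1/3)*sin(1/3) + pi*(108/2125 - 1044*I/2125)*exp(-3/2 + I/3)*sin(3/2 - I/3) + pi*(1476/1105 + 828*I/1105)*exp(2/3 + I/2)*sin(2/3 + I/2)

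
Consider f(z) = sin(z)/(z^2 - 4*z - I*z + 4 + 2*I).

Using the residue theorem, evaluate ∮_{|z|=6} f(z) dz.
By the residue theorem, ∮_C f(z) dz = 2πi · (sum of the residues of f at the poles inside |z| = 6).

The denominator factors as (z - 2 - I)*(z - 2), so the singularities of f are simple poles at z = 2 + I, z = 2.
  |2 + I|² = 5 < 36 = 6², so this pole is inside the contour.
  |2|² = 4 < 36 = 6², so this pole is inside the contour.

With P(z) = sin(z) and Q(z) = z^2 - 4*z - I*z + 4 + 2*I, each pole is simple, so Res(f, z₀) = P(z₀)/Q'(z₀) with Q'(z) = 2*z - 4 - I.
  Res(f, 2 + I) = P(2 + I)/Q'(2 + I) = (sin(2 + I))/(I) = -I*sin(2 + I)
  Res(f, 2) = P(2)/Q'(2) = (sin(2))/(-I) = I*sin(2)

Sum of residues inside C: -I*sin(2 + I) + I*sin(2)
∮_C f(z) dz = 2πi · (-I*sin(2 + I) + I*sin(2)) = -2*pi*sin(2) + 2*pi*sin(2 + I)

Final answer: -2*pi*sin(2) + 2*pi*sin(2 + I)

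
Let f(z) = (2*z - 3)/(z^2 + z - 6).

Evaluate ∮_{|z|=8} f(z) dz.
By the residue theorem, ∮_C f(z) dz = 2πi · (sum of the residues of f at the poles inside |z| = 8).

The denominator factors as (z + 3)*(z - 2), so the singularities of f are simple poles at z = -3, z = 2.
  |-3|² = 9 < 64 = 8², so this pole is inside the contour.
  |2|² = 4 < 64 = 8², so this pole is inside the contour.

With P(z) = 2*z - 3 and Q(z) = z^2 + z - 6, each pole is simple, so Res(f, z₀) = P(z₀)/Q'(z₀) with Q'(z) = 2*z + 1.
  Res(f, -3) = P(-3)/Q'(-3) = (-9)/(-5) = 9/5
  Res(f, 2) = P(2)/Q'(2) = (1)/(5) = 1/5

Sum of residues inside C: 2
∮_C f(z) dz = 2πi · (2) = 4*I*pi

Final answer: 4*I*pi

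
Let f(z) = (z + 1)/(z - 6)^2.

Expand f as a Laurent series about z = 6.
7/(z - 6)^2 + 1/(z - 6)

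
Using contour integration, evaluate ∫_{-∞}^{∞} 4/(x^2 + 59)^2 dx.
Let f(z) = 4/(z^2 + 59)^2. The denominator has no real zeros and deg Q - deg P = 4 ≥ 2, so the integral of f over the upper semicircle |z| = R tends to 0 as R → ∞. Closing the contour in the upper half-plane,
  ∫_{-∞}^{∞} f(x) dx = 2πi · Σ Res(f, z_k)  over the poles with Im z_k > 0.

Zeros of the denominator: z^2 + 59 = 0 gives z = ±sqrt(59)*I.
Upper half-plane: z = sqrt(59)*I (a pole of order 2).

Write f(z) = g(z)/(z - sqrt(59)*I)^2 with g(z) = 4/(z + sqrt(59)*I)^2. For a double pole, Res(f, z₀) = g'(z₀):
  g'(z) = -8/(z + sqrt(59)*I)^3
  Res(f, sqrt(59)*I) = g'(sqrt(59)*I) = -sqrt(59)*I/3481

∫_{-∞}^{∞} f(x) dx = 2πi · (-sqrt(59)*I/3481) = 2*sqrt(59)*pi/3481

Final answer: 2*sqrt(59)*pi/3481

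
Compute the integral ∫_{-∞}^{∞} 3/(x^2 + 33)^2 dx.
sqrt(33)*pi/726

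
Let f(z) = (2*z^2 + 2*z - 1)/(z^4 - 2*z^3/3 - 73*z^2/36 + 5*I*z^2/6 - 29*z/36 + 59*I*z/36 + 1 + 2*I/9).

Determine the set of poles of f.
{-1 - I/2, -2/3 + 2*I/3, 1/3 + I/3, 2 - I/2}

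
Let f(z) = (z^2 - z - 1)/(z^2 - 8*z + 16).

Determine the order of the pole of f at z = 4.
Factor the denominator:
  z^2 - 8*z + 16 = (z - 4)^2

The numerator P(z) = z^2 - z - 1 has P(4) = 11 ≠ 0, so no factor of (z - 4) cancels.
Near z = 4 we can therefore write f(z) = g(z)/(z - 4)^2 with g analytic at 4 and g(4) ≠ 0 (g is just the numerator).

Hence z = 4 is a pole of order 2.

Final answer: 2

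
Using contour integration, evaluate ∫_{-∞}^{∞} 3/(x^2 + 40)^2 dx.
Let f(z) = 3/(z^2 + 40)^2. The denominator has no real zeros and deg Q - deg P = 4 ≥ 2, so the integral of f over the upper semicircle |z| = R tends to 0 as R → ∞. Closing the contour in the upper half-plane,
  ∫_{-∞}^{∞} f(x) dx = 2πi · Σ Res(f, z_k)  over the poles with Im z_k > 0.

Zeros of the denominator: z^2 + 40 = 0 gives z = ±2*sqrt(10)*I.
Upper half-plane: z = 2*sqrt(10)*I (a pole of order 2).

Write f(z) = g(z)/(z - 2*sqrt(10)*I)^2 with g(z) = 3/(z + 2*sqrt(10)*I)^2. For a double pole, Res(f, z₀) = g'(z₀):
  g'(z) = -6/(z + 2*sqrt(10)*I)^3
  Res(f, 2*sqrt(10)*I) = g'(2*sqrt(10)*I) = -3*sqrt(10)*I/3200

∫_{-∞}^{∞} f(x) dx = 2πi · (-3*sqrt(10)*I/3200) = 3*sqrt(10)*pi/1600

Final answer: 3*sqrt(10)*pi/1600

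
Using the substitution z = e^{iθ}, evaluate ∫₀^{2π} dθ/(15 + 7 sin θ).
sqrt(11)*pi/22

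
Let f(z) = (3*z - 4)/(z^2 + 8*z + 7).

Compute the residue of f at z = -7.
Write f(z) = P(z)/Q(z) with P(z) = 3*z - 4 and Q(z) = z^2 + 8*z + 7.
The denominator factors as Q(z) = (z + 1)*(z + 7), so z = -7 is a simple zero of Q and P is analytic there; z = -7 is therefore a simple pole and
  Res(f, z₀) = P(z₀)/Q'(z₀).

Q'(z) = 2*z + 8, so Q'(-7) = -6.
P(-7) = -25.

Res(f, -7) = (-25)/(-6) = 25/6

Final answer: 25/6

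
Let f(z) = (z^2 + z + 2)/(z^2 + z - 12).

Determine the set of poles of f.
{-4, 3}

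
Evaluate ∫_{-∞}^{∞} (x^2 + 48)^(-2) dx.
Let f(z) = (z^2 + 48)^(-2). The denominator has no real zeros and deg Q - deg P = 4 ≥ 2, so the integral of f over the upper semicircle |z| = R tends to 0 as R → ∞. Closing the contour in the upper half-plane,
  ∫_{-∞}^{∞} f(x) dx = 2πi · Σ Res(f, z_k)  over the poles with Im z_k > 0.

Zeros of the denominator: z^2 + 48 = 0 gives z = ±4*sqrt(3)*I.
Upper half-plane: z = 4*sqrt(3)*I (a pole of order 2).

Write f(z) = g(z)/(z - 4*sqrt(3)*I)^2 with g(z) = (z + 4*sqrt(3)*I)^(-2). For a double pole, Res(f, z₀) = g'(z₀):
  g'(z) = -2/(z + 4*sqrt(3)*I)^3
  Res(f, 4*sqrt(3)*I) = g'(4*sqrt(3)*I) = -sqrt(3)*I/2304

∫_{-∞}^{∞} f(x) dx = 2πi · (-sqrt(3)*I/2304) = sqrt(3)*pi/1152

Final answer: sqrt(3)*pi/1152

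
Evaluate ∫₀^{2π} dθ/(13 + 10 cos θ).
Let J = ∫₀^{2π} dθ/(13 + 10 cos θ).
Put z = e^{iθ}: then cos θ = (z + 1/z)/2, dθ = dz/(iz), and z runs once counterclockwise around |z| = 1:
  J = ∮_{|z|=1} 1/(13 + 10*(z + 1/z)/2) · dz/(iz) = (2/i) ∮_{|z|=1} dz/(10*z^2 + 26*z + 10).
The roots of 10*z^2 + 26*z + 10 are z = (-13 ± sqrt(13^2 - 10^2))/10, with sqrt(69) = sqrt(69); their product is 1, so only z₊ = -13/10 + sqrt(69)/10 lies inside the unit circle (z₋ = -13/10 - sqrt(69)/10 lies outside).
z₊ is a simple zero of q(z) = 10*z^2 + 26*z + 10, so Res(1/q, z₊) = 1/q'(z₊) with q'(z) = 20*z + 26; and q'(z₊) = 10*(z₊ - z₋) = 2*sqrt(69).
Therefore J = (2/i) · 2πi · 1/(2*sqrt(69)) = 2*pi/(sqrt(69)) = 2*sqrt(69)*pi/69

Final answer: 2*sqrt(69)*pi/69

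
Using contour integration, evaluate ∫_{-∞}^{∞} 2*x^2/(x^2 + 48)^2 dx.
Let f(z) = 2*z^2/(z^2 + 48)^2. The denominator has no real zeros and deg Q - deg P = 2 ≥ 2, so the integral of f over the upper semicircle |z| = R tends to 0 as R → ∞. Closing the contour in the upper half-plane,
  ∫_{-∞}^{∞} f(x) dx = 2πi · Σ Res(f, z_k)  over the poles with Im z_k > 0.

Zeros of the denominator: z^2 + 48 = 0 gives z = ±4*sqrt(3)*I.
Upper half-plane: z = 4*sqrt(3)*I (a pole of order 2).

Write f(z) = g(z)/(z - 4*sqrt(3)*I)^2 with g(z) = 2*z^2/(z + 4*sqrt(3)*I)^2. For a double pole, Res(f, z₀) = g'(z₀):
  g'(z) = 16*sqrt(3)*I*z/(z + 4*sqrt(3)*I)^3
  Res(f, 4*sqrt(3)*I) = g'(4*sqrt(3)*I) = -sqrt(3)*I/24

∫_{-∞}^{∞} f(x) dx = 2πi · (-sqrt(3)*I/24) = sqrt(3)*pi/12

Final answer: sqrt(3)*pi/12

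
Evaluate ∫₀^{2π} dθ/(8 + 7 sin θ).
Call the integral J. The integrand is 2π-periodic and we integrate over a full period, so shifting θ does not change the value (θ → θ + π/2 turns sin θ into cos θ). Hence
  J = ∫₀^{2π} dθ/(8 + 7 cos θ).
Put z = e^{iθ}: then cos θ = (z + 1/z)/2, dθ = dz/(iz), and z runs once counterclockwise around |z| = 1:
  J = ∮_{|z|=1} 1/(8 + 7*(z + 1/z)/2) · dz/(iz) = (2/i) ∮_{|z|=1} dz/(7*z^2 + 16*z + 7).
The roots of 7*z^2 + 16*z + 7 are z = (-8 ± sqrt(8^2 - 7^2))/7, with sqrt(15) = sqrt(15); their product is 1, so only z₊ = -8/7 + sqrt(15)/7 lies inside the unit circle (z₋ = -8/7 - sqrt(15)/7 lies outside).
z₊ is a simple zero of q(z) = 7*z^2 + 16*z + 7, so Res(1/q, z₊) = 1/q'(z₊) with q'(z) = 14*z + 16; and q'(z₊) = 7*(z₊ - z₋) = 2*sqrt(15).
Therefore J = (2/i) · 2πi · 1/(2*sqrt(15)) = 2*pi/(sqrt(15)) = 2*sqrt(15)*pi/15

Final answer: 2*sqrt(15)*pi/15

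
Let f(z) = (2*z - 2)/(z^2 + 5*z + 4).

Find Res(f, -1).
-4/3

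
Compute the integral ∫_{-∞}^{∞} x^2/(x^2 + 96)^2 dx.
sqrt(6)*pi/48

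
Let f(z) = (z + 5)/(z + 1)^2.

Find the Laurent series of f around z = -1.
4/(z + 1)^2 + 1/(z + 1)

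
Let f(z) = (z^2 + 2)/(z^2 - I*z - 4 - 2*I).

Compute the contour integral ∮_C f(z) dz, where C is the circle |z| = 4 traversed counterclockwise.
By the residue theorem, ∮_C f(z) dz = 2πi · (sum of the residues of f at the poles inside |z| = 4).

The denominator factors as (z + 2)*(z - 2 - I), so the singularities of f are simple poles at z = -2, z = 2 + I.
  |-2|² = 4 < 16 = 4², so this pole is inside the contour.
  |2 + I|² = 5 < 16 = 4², so this pole is inside the contour.

With P(z) = z^2 + 2 and Q(z) = z^2 - I*z - 4 - 2*I, each pole is simple, so Res(f, z₀) = P(z₀)/Q'(z₀) with Q'(z) = 2*z - I.
  Res(f, -2) = P(-2)/Q'(-2) = (6)/(-4 - I) = -24/17 + 6*I/17
  Res(f, 2 + I) = P(2 + I)/Q'(2 + I) = (5 + 4*I)/(4 + I) = 24/17 + 11*I/17

Sum of residues inside C: I
∮_C f(z) dz = 2πi · (I) = -2*pi

Final answer: -2*pi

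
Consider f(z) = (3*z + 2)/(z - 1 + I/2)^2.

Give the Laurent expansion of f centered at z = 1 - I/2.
Put w = z - (1 - I/2), i.e. z = w + 1 - I/2. The denominator is w^2, so it suffices to rewrite the numerator in powers of w.

P(z) = 3*z + 2
P(w + 1 - I/2) = 5 - 3*I/2 + 3*w

Dividing each term by w^2:
  f = (5 - 3*I/2)/w^2 + 3/w

Substituting back w = z - 1 + I/2:
  f(z) = (5 - 3*I/2)/(z - 1 + I/2)^2 + 3/(z - 1 + I/2)

The series is finite because the numerator is a polynomial; the negative powers form the principal part, and the coefficient of 1/(z - 1 + I/2) gives Res(f, 1 - I/2) = 3.

Final answer: (5 - 3*I/2)/(z - 1 + I/2)^2 + 3/(z - 1 + I/2)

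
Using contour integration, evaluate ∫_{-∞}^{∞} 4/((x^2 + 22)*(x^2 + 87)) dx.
Let f(z) = 4/((z^2 + 22)*(z^2 + 87)). The denominator has no real zeros and deg Q - deg P = 4 ≥ 2, so the integral of f over the upper semicircle |z| = R tends to 0 as R → ∞. Closing the contour in the upper half-plane,
  ∫_{-∞}^{∞} f(x) dx = 2πi · Σ Res(f, z_k)  over the poles with Im z_k > 0.

Zeros of the denominator: z^2 + 22 = 0 gives z = ±sqrt(22)*I; z^2 + 87 = 0 gives z = ±sqrt(87)*I.
Upper half-plane: z = sqrt(22)*I, z = sqrt(87)*I (simple).

Each pole is a simple zero of Q(z) = z^4 + 109*z^2 + 1914, so Res(f, z₀) = P(z₀)/Q'(z₀) with P(z) = 4, Q'(z) = 4*z^3 + 218*z:
  Res(f, sqrt(22)*I) = (4)/(130*sqrt(22)*I) = -sqrt(22)*I/715
  Res(f, sqrt(87)*I) = (4)/(-130*sqrt(87)*I) = 2*sqrt(87)*I/5655

Sum of residues: I*(-87*sqrt(22) + 22*sqrt(87))/62205
∫_{-∞}^{∞} f(x) dx = 2πi · (I*(-87*sqrt(22) + 22*sqrt(87))/62205) = 2*pi*(-22*sqrt(87) + 87*sqrt(22))/62205

Final answer: 2*pi*(-22*sqrt(87) + 87*sqrt(22))/62205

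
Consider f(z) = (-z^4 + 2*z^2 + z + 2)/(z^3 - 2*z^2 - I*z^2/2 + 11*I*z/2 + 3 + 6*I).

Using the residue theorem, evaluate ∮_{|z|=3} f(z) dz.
By the residue theorem, ∮_C f(z) dz = 2πi · (sum of the residues of f at the poles inside |z| = 3).

The denominator factors as (z - 2*I)*(z - 3 + 3*I/2)*(z + 1), so the singularities of f are simple poles at z = 2*I, z = 3 - 3*I/2, z = -1.
  |2*I|² = 4 < 9 = 3², so this pole is inside the contour.
  |3 - 3*I/2|² = 45/4 > 9 = 3², so this pole is outside the contour.
  |-1|² = 1 < 9 = 3², so this pole is inside the contour.

With P(z) = -z^4 + 2*z^2 + z + 2 and Q(z) = z^3 - 2*z^2 - I*z^2/2 + 11*I*z/2 + 3 + 6*I, each pole is simple, so Res(f, z₀) = P(z₀)/Q'(z₀) with Q'(z) = 3*z^2 - 4*z - I*z + 11*I/2.
  Res(f, 2*I) = P(2*I)/Q'(2*I) = (-22 + 2*I)/(-10 - 5*I/2) = 172/85 - 12*I/17
  Res(f, -1) = P(-1)/Q'(-1) = (2)/(7 + 13*I/2) = 56/365 - 52*I/365

Sum of residues inside C: 13508/6205 - 5264*I/6205
∮_C f(z) dz = 2πi · (13508/6205 - 5264*I/6205) = pi*(10528/6205 + 27016*I/6205)

Final answer: pi*(10528/6205 + 27016*I/6205)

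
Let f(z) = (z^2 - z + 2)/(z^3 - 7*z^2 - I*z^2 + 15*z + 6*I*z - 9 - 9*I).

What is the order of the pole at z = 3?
Factor the denominator:
  z^3 - 7*z^2 - I*z^2 + 15*z + 6*I*z - 9 - 9*I = (z - 3)^2*(z - 1 - I)

The numerator P(z) = z^2 - z + 2 has P(3) = 8 ≠ 0, so no factor of (z - 3) cancels.
Near z = 3 we can therefore write f(z) = g(z)/(z - 3)^2 with g analytic at 3 and g(3) ≠ 0 (g is the numerator divided by the remaining denominator factors).

Hence z = 3 is a pole of order 2.

Final answer: 2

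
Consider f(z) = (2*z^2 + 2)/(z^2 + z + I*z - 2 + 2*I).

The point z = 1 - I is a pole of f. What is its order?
Factor the denominator:
  z^2 + z + I*z - 2 + 2*I = (z - 1 + I)*(z + 2)

The numerator P(z) = 2*z^2 + 2 has P(1 - I) = 2 - 4*I ≠ 0, so no factor of (z - 1 + I) cancels.
Near z = 1 - I we can therefore write f(z) = g(z)/(z - 1 + I) with g analytic at 1 - I and g(1 - I) ≠ 0 (g is the numerator divided by the remaining denominator factors).

Hence z = 1 - I is a pole of order 1.

Final answer: 1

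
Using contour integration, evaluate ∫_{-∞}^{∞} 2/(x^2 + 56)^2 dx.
Let f(z) = 2/(z^2 + 56)^2. The denominator has no real zeros and deg Q - deg P = 4 ≥ 2, so the integral of f over the upper semicircle |z| = R tends to 0 as R → ∞. Closing the contour in the upper half-plane,
  ∫_{-∞}^{∞} f(x) dx = 2πi · Σ Res(f, z_k)  over the poles with Im z_k > 0.

Zeros of the denominator: z^2 + 56 = 0 gives z = ±2*sqrt(14)*I.
Upper half-plane: z = 2*sqrt(14)*I (a pole of order 2).

Write f(z) = g(z)/(z - 2*sqrt(14)*I)^2 with g(z) = 2/(z + 2*sqrt(14)*I)^2. For a double pole, Res(f, z₀) = g'(z₀):
  g'(z) = -4/(z + 2*sqrt(14)*I)^3
  Res(f, 2*sqrt(14)*I) = g'(2*sqrt(14)*I) = -sqrt(14)*I/3136

∫_{-∞}^{∞} f(x) dx = 2πi · (-sqrt(14)*I/3136) = sqrt(14)*pi/1568

Final answer: sqrt(14)*pi/1568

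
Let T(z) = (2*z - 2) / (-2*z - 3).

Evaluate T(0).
Substitute z = 0:
  numerator:   2*(0) - 2 = -2
  denominator: -2*(0) - 3 = -3
T(0) = (-2)/(-3) = 2/3

Final answer: 2/3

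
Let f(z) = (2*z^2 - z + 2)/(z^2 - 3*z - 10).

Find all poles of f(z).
{-2, 5}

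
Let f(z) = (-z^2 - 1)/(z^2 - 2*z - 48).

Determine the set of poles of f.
The singularities of f are the zeros of the denominator. Factoring,
  z^2 - 2*z - 48 = (z + 6)*(z - 8)
so the candidates are z = -6, z = 8.

Check the numerator P(z) = -z^2 - 1 at each one:
  P(-6) = -37 ≠ 0, so z = -6 is a (simple) pole.
  P(8) = -65 ≠ 0, so z = 8 is a (simple) pole.

Poles of f: {-6, 8}

Final answer: {-6, 8}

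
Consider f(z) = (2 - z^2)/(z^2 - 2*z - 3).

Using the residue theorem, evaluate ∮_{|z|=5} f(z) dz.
By the residue theorem, ∮_C f(z) dz = 2πi · (sum of the residues of f at the poles inside |z| = 5).

The denominator factors as (z - 3)*(z + 1), so the singularities of f are simple poles at z = 3, z = -1.
  |3|² = 9 < 25 = 5², so this pole is inside the contour.
  |-1|² = 1 < 25 = 5², so this pole is inside the contour.

With P(z) = 2 - z^2 and Q(z) = z^2 - 2*z - 3, each pole is simple, so Res(f, z₀) = P(z₀)/Q'(z₀) with Q'(z) = 2*z - 2.
  Res(f, 3) = P(3)/Q'(3) = (-7)/(4) = -7/4
  Res(f, -1) = P(-1)/Q'(-1) = (1)/(-4) = -1/4

Sum of residues inside C: -2
∮_C f(z) dz = 2πi · (-2) = -4*I*pi

Final answer: -4*I*pi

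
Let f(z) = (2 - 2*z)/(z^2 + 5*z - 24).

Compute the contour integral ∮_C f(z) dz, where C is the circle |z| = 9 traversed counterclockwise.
By the residue theorem, ∮_C f(z) dz = 2πi · (sum of the residues of f at the poles inside |z| = 9).

The denominator factors as (z - 3)*(z + 8), so the singularities of f are simple poles at z = 3, z = -8.
  |3|² = 9 < 81 = 9², so this pole is inside the contour.
  |-8|² = 64 < 81 = 9², so this pole is inside the contour.

With P(z) = 2 - 2*z and Q(z) = z^2 + 5*z - 24, each pole is simple, so Res(f, z₀) = P(z₀)/Q'(z₀) with Q'(z) = 2*z + 5.
  Res(f, 3) = P(3)/Q'(3) = (-4)/(11) = -4/11
  Res(f, -8) = P(-8)/Q'(-8) = (18)/(-11) = -18/11

Sum of residues inside C: -2
∮_C f(z) dz = 2πi · (-2) = -4*I*pi

Final answer: -4*I*pi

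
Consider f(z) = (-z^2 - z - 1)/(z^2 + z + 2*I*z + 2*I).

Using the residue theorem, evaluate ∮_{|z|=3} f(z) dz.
-4*pi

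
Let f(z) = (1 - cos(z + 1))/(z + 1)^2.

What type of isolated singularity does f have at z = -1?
Let u = z + 1. The argument of cos is z + 1 = u, so
  f = (1 - cos(u))/u^2 = ((u)^2/2 - (u)^4/24 + ...)/u^2 = 1/2 - (1/24)*u^2 + ...
The Laurent expansion about u = 0 has no negative powers; equivalently lim_{z→-1} f(z) = 1/2 exists and is finite.
So the singularity is removable.

Final answer: removable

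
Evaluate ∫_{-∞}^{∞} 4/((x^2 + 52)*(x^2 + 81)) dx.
Let f(z) = 4/((z^2 + 52)*(z^2 + 81)). The denominator has no real zeros and deg Q - deg P = 4 ≥ 2, so the integral of f over the upper semicircle |z| = R tends to 0 as R → ∞. Closing the contour in the upper half-plane,
  ∫_{-∞}^{∞} f(x) dx = 2πi · Σ Res(f, z_k)  over the poles with Im z_k > 0.

Zeros of the denominator: z^2 + 52 = 0 gives z = ±2*sqrt(13)*I; z^2 + 81 = 0 gives z = ±9*I.
Upper half-plane: z = 9*I, z = 2*sqrt(13)*I (simple).

Each pole is a simple zero of Q(z) = z^4 + 133*z^2 + 4212, so Res(f, z₀) = P(z₀)/Q'(z₀) with P(z) = 4, Q'(z) = 4*z^3 + 266*z:
  Res(f, 9*I) = (4)/(-522*I) = 2*I/261
  Res(f, 2*sqrt(13)*I) = (4)/(116*sqrt(13)*I) = -sqrt(13)*I/377

Sum of residues: I*(26 - 9*sqrt(13))/3393
∫_{-∞}^{∞} f(x) dx = 2πi · (I*(26 - 9*sqrt(13))/3393) = 2*pi*(-26 + 9*sqrt(13))/3393

Final answer: 2*pi*(-26 + 9*sqrt(13))/3393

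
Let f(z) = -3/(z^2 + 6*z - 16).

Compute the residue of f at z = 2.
Write f(z) = P(z)/Q(z) with P(z) = -3 and Q(z) = z^2 + 6*z - 16.
The denominator factors as Q(z) = (z + 8)*(z - 2), so z = 2 is a simple zero of Q and P is analytic there; z = 2 is therefore a simple pole and
  Res(f, z₀) = P(z₀)/Q'(z₀).

Q'(z) = 2*z + 6, so Q'(2) = 10.
P(2) = -3.

Res(f, 2) = (-3)/(10) = -3/10

Final answer: -3/10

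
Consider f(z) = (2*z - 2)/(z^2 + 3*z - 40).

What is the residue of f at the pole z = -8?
18/13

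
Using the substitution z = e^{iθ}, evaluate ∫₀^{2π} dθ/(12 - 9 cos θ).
Call the integral J. The integrand is 2π-periodic and we integrate over a full period, so shifting θ does not change the value (θ → θ + π flips the sign of the trig term). Hence
  J = ∫₀^{2π} dθ/(12 + 9 cos θ).
Put z = e^{iθ}: then cos θ = (z + 1/z)/2, dθ = dz/(iz), and z runs once counterclockwise around |z| = 1:
  J = ∮_{|z|=1} 1/(12 + 9*(z + 1/z)/2) · dz/(iz) = (2/i) ∮_{|z|=1} dz/(9*z^2 + 24*z + 9).
The roots of 9*z^2 + 24*z + 9 are z = (-12 ± sqrt(12^2 - 9^2))/9, with sqrt(63) = 3*sqrt(7); their product is 1, so only z₊ = -4/3 + sqrt(7)/3 lies inside the unit circle (z₋ = -4/3 - sqrt(7)/3 lies outside).
z₊ is a simple zero of q(z) = 9*z^2 + 24*z + 9, so Res(1/q, z₊) = 1/q'(z₊) with q'(z) = 18*z + 24; and q'(z₊) = 9*(z₊ - z₋) = 6*sqrt(7).
Therefore J = (2/i) · 2πi · 1/(6*sqrt(7)) = 2*pi/(3*sqrt(7)) = 2*sqrt(7)*pi/21

Final answer: 2*sqrt(7)*pi/21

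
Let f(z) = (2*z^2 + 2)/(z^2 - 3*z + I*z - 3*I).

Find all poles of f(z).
The singularities of f are the zeros of the denominator. Factoring,
  z^2 - 3*z + I*z - 3*I = (z + I)*(z - 3)
so the candidates are z = -I, z = 3.

Check the numerator P(z) = 2*z^2 + 2 at each one:
  P(-I) = 0, so the factor (z + I) cancels and z = -I is only a removable singularity, not a pole.
  P(3) = 20 ≠ 0, so z = 3 is a (simple) pole.

Poles of f: {3}

Final answer: {3}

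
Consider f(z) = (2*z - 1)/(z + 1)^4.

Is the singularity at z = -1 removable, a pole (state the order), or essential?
pole of order 4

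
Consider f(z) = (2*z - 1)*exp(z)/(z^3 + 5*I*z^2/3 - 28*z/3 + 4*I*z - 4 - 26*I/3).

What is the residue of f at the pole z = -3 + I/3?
(-4923/16490 - 1482*I/8245)*exp(-3 + I/3)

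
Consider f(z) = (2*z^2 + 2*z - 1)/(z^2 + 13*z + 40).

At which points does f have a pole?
The singularities of f are the zeros of the denominator. Factoring,
  z^2 + 13*z + 40 = (z + 5)*(z + 8)
so the candidates are z = -5, z = -8.

Check the numerator P(z) = 2*z^2 + 2*z - 1 at each one:
  P(-5) = 39 ≠ 0, so z = -5 is a (simple) pole.
  P(-8) = 111 ≠ 0, so z = -8 is a (simple) pole.

Poles of f: {-8, -5}

Final answer: {-8, -5}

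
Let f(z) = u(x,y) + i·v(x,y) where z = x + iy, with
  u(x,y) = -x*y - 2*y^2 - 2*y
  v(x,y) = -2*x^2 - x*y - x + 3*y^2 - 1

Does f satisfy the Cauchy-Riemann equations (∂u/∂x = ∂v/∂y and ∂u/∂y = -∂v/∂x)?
∂u/∂x = -y
∂v/∂y = -x + 6*y
∂u/∂y = -x - 4*y - 2
∂v/∂x = -4*x - y - 1
∂u/∂x ≠ ∂v/∂y and ∂u/∂y ≠ -∂v/∂x; the Cauchy-Riemann equations are not satisfied, so f is not analytic.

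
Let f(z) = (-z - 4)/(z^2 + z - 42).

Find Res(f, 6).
Write f(z) = P(z)/Q(z) with P(z) = -z - 4 and Q(z) = z^2 + z - 42.
The denominator factors as Q(z) = (z + 7)*(z - 6), so z = 6 is a simple zero of Q and P is analytic there; z = 6 is therefore a simple pole and
  Res(f, z₀) = P(z₀)/Q'(z₀).

Q'(z) = 2*z + 1, so Q'(6) = 13.
P(6) = -10.

Res(f, 6) = (-10)/(13) = -10/13

Final answer: -10/13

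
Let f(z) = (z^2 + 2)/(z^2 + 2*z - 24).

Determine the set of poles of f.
The singularities of f are the zeros of the denominator. Factoring,
  z^2 + 2*z - 24 = (z - 4)*(z + 6)
so the candidates are z = 4, z = -6.

Check the numerator P(z) = z^2 + 2 at each one:
  P(4) = 18 ≠ 0, so z = 4 is a (simple) pole.
  P(-6) = 38 ≠ 0, so z = -6 is a (simple) pole.

Poles of f: {-6, 4}

Final answer: {-6, 4}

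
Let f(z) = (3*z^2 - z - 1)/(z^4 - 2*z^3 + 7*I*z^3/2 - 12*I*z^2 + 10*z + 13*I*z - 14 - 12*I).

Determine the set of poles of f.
The singularities of f are the zeros of the denominator. Factoring,
  z^4 - 2*z^3 + 7*I*z^3/2 - 12*I*z^2 + 10*z + 13*I*z - 14 - 12*I = (z + 1 + 3*I)*(z - 1 - I)*(z + 2*I)*(z - 2 - I/2)
so the candidates are z = -1 - 3*I, z = 1 + I, z = -2*I, z = 2 + I/2.

Check the numerator P(z) = 3*z^2 - z - 1 at each one:
  P(-1 - 3*I) = -24 + 21*I ≠ 0, so z = -1 - 3*I is a (simple) pole.
  P(1 + I) = -2 + 5*I ≠ 0, so z = 1 + I is a (simple) pole.
  P(-2*I) = -13 + 2*I ≠ 0, so z = -2*I is a (simple) pole.
  P(2 + I/2) = 33/4 + 11*I/2 ≠ 0, so z = 2 + I/2 is a (simple) pole.

Poles of f: {-1 - 3*I, -2*I, 1 + I, 2 + I/2}

Final answer: {-1 - 3*I, -2*I, 1 + I, 2 + I/2}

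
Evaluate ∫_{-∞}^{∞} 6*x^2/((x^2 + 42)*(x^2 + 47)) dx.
Let f(z) = 6*z^2/((z^2 + 42)*(z^2 + 47)). The denominator has no real zeros and deg Q - deg P = 2 ≥ 2, so the integral of f over the upper semicircle |z| = R tends to 0 as R → ∞. Closing the contour in the upper half-plane,
  ∫_{-∞}^{∞} f(x) dx = 2πi · Σ Res(f, z_k)  over the poles with Im z_k > 0.

Zeros of the denominator: z^2 + 42 = 0 gives z = ±sqrt(42)*I; z^2 + 47 = 0 gives z = ±sqrt(47)*I.
Upper half-plane: z = sqrt(42)*I, z = sqrt(47)*I (simple).

Each pole is a simple zero of Q(z) = z^4 + 89*z^2 + 1974, so Res(f, z₀) = P(z₀)/Q'(z₀) with P(z) = 6*z^2, Q'(z) = 4*z^3 + 178*z:
  Res(f, sqrt(42)*I) = (-252)/(10*sqrt(42)*I) = 3*sqrt(42)*I/5
  Res(f, sqrt(47)*I) = (-282)/(-10*sqrt(47)*I) = -3*sqrt(47)*I/5

Sum of residues: 3*I*(-sqrt(47) + sqrt(42))/5
∫_{-∞}^{∞} f(x) dx = 2πi · (3*I*(-sqrt(47) + sqrt(42))/5) = 6*pi*(-sqrt(42) + sqrt(47))/5

Final answer: 6*pi*(-sqrt(42) + sqrt(47))/5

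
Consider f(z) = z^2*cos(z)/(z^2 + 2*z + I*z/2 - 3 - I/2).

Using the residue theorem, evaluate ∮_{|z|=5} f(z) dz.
pi*(4/65 + 32*I/65)*cos(1) + pi*(61/65 - 292*I/65)*cos(3 + I/2)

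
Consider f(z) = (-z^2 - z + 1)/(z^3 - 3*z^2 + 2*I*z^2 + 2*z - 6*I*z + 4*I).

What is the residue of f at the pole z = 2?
Write f(z) = P(z)/Q(z) with P(z) = -z^2 - z + 1 and Q(z) = z^3 - 3*z^2 + 2*I*z^2 + 2*z - 6*I*z + 4*I.
The denominator factors as Q(z) = (z + 2*I)*(z - 1)*(z - 2), so z = 2 is a simple zero of Q and P is analytic there; z = 2 is therefore a simple pole and
  Res(f, z₀) = P(z₀)/Q'(z₀).

Q'(z) = 3*z^2 - 6*z + 4*I*z + 2 - 6*I, so Q'(2) = 2 + 2*I.
P(2) = -5.

Res(f, 2) = (-5)/(2 + 2*I) = -5/4 + 5*I/4

Final answer: -5/4 + 5*I/4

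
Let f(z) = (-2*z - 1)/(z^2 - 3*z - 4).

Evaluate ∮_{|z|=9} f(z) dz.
-4*I*pi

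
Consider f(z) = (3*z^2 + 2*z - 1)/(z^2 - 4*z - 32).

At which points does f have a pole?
The singularities of f are the zeros of the denominator. Factoring,
  z^2 - 4*z - 32 = (z + 4)*(z - 8)
so the candidates are z = -4, z = 8.

Check the numerator P(z) = 3*z^2 + 2*z - 1 at each one:
  P(-4) = 39 ≠ 0, so z = -4 is a (simple) pole.
  P(8) = 207 ≠ 0, so z = 8 is a (simple) pole.

Poles of f: {-4, 8}

Final answer: {-4, 8}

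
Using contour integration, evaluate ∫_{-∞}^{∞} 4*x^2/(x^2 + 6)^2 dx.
Let f(z) = 4*z^2/(z^2 + 6)^2. The denominator has no real zeros and deg Q - deg P = 2 ≥ 2, so the integral of f over the upper semicircle |z| = R tends to 0 as R → ∞. Closing the contour in the upper half-plane,
  ∫_{-∞}^{∞} f(x) dx = 2πi · Σ Res(f, z_k)  over the poles with Im z_k > 0.

Zeros of the denominator: z^2 + 6 = 0 gives z = ±sqrt(6)*I.
Upper half-plane: z = sqrt(6)*I (a pole of order 2).

Write f(z) = g(z)/(z - sqrt(6)*I)^2 with g(z) = 4*z^2/(z + sqrt(6)*I)^2. For a double pole, Res(f, z₀) = g'(z₀):
  g'(z) = 8*sqrt(6)*I*z/(z + sqrt(6)*I)^3
  Res(f, sqrt(6)*I) = g'(sqrt(6)*I) = -sqrt(6)*I/6

∫_{-∞}^{∞} f(x) dx = 2πi · (-sqrt(6)*I/6) = sqrt(6)*pi/3

Final answer: sqrt(6)*pi/3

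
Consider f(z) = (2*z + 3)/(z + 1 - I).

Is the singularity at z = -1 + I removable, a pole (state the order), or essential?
Write f(z) = g(z)/(z + 1 - I) with g(z) = 2*z + 3.
g is entire and g(-1 + I) = 1 + 2*I ≠ 0, so no factor of (z + 1 - I) cancels: the Laurent expansion of f about z = -1 + I starts at the power -1, i.e. lim_{z→z₀} (z - z₀) f(z) = 1 + 2*I is finite and nonzero.
So z = -1 + I is a pole of order 1.

Final answer: pole of order 1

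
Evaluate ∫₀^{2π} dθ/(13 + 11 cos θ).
sqrt(3)*pi/6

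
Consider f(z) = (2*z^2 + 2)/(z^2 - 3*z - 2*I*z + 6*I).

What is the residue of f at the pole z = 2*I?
Write f(z) = P(z)/Q(z) with P(z) = 2*z^2 + 2 and Q(z) = z^2 - 3*z - 2*I*z + 6*I.
The denominator factors as Q(z) = (z - 3)*(z - 2*I), so z = 2*I is a simple zero of Q and P is analytic there; z = 2*I is therefore a simple pole and
  Res(f, z₀) = P(z₀)/Q'(z₀).

Q'(z) = 2*z - 3 - 2*I, so Q'(2*I) = -3 + 2*I.
P(2*I) = -6.

Res(f, 2*I) = (-6)/(-3 + 2*I) = 18/13 + 12*I/13

Final answer: 18/13 + 12*I/13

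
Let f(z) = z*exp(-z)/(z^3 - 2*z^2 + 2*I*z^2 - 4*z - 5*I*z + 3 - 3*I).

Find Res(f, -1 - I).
Write f(z) = P(z)/Q(z) with P(z) = z*exp(-z) and Q(z) = z^3 - 2*z^2 + 2*I*z^2 - 4*z - 5*I*z + 3 - 3*I.
The denominator factors as Q(z) = (z + I)*(z + 1 + I)*(z - 3), so z = -1 - I is a simple zero of Q and P is analytic there; z = -1 - I is therefore a simple pole and
  Res(f, z₀) = P(z₀)/Q'(z₀).

Q'(z) = 3*z^2 - 4*z + 4*I*z - 4 - 5*I, so Q'(-1 - I) = 4 + I.
P(-1 - I) = (-1 - I)*exp(1 + I).

Res(f, -1 - I) = ((-1 - I)*exp(1 + I))/(4 + I) = (-5/17 - 3*I/17)*exp(1 + I)

Final answer: (-5/17 - 3*I/17)*exp(1 + I)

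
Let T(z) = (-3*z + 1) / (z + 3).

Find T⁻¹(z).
Set w = T(z) = (-3*z + 1) / (z + 3) and solve for z:
  w*(z + 3) = -3*z + 1
  3*w + z*(w + 3) - 1 = 0
  z*(w + 3) = 1 - 3*w
  z = (3*w - 1)/(-w - 3)
Renaming the variable, T⁻¹(z) = (3*z - 1)/(-z - 3) = (-3*z + 1)/(z + 3).
(Check: ad - bc = -10 ≠ 0, so T is invertible.)

Final answer: (-3*z + 1)/(z + 3)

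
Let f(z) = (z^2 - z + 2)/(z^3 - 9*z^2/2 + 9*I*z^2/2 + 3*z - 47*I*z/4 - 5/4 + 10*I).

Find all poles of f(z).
The singularities of f are the zeros of the denominator. Factoring,
  z^3 - 9*z^2/2 + 9*I*z^2/2 + 3*z - 47*I*z/4 - 5/4 + 10*I = (z - 2 + 3*I)*(z - 3/2 + 2*I)*(z - 1 - I/2)
so the candidates are z = 2 - 3*I, z = 3/2 - 2*I, z = 1 + I/2.

Check the numerator P(z) = z^2 - z + 2 at each one:
  P(2 - 3*I) = -5 - 9*I ≠ 0, so z = 2 - 3*I is a (simple) pole.
  P(3/2 - 2*I) = -5/4 - 4*I ≠ 0, so z = 3/2 - 2*I is a (simple) pole.
  P(1 + I/2) = 7/4 + I/2 ≠ 0, so z = 1 + I/2 is a (simple) pole.

Poles of f: {1 + I/2, 3/2 - 2*I, 2 - 3*I}

Final answer: {1 + I/2, 3/2 - 2*I, 2 - 3*I}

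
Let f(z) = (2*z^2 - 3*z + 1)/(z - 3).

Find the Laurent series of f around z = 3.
Put w = z - (3), i.e. z = w + 3. The denominator is w, so it suffices to rewrite the numerator in powers of w.

P(z) = 2*z^2 - 3*z + 1
P(w + 3) = 10 + 9*w + 2*w^2

Dividing each term by w:
  f = 10/w + 9 + 2*w

Substituting back w = z - 3:
  f(z) = 10/(z - 3) + 9 + 2*(z - 3)

The series is finite because the numerator is a polynomial; the negative powers form the principal part, and the coefficient of 1/(z - 3) gives Res(f, 3) = 10.

Final answer: 10/(z - 3) + 9 + 2*(z - 3)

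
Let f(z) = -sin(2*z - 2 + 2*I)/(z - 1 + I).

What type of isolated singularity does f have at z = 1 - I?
Let u = z - 1 + I. The argument of sin is 2*z - 2 + 2*I = 2u, so
  f = -sin(2u)/u = -((2u) - (2u)^3/6 + ...)/u = -2 + (4/3)*u^2 - ...
The Laurent expansion about u = 0 has no negative powers; equivalently lim_{z→1 - I} f(z) = -2 exists and is finite.
So the singularity is removable.

Final answer: removable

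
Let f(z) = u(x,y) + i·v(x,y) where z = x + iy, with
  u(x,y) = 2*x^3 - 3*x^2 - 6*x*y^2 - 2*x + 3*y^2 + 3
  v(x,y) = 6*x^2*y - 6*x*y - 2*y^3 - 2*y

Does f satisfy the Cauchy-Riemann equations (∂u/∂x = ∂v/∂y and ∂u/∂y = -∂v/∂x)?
∂u/∂x = 6*x^2 - 6*x - 6*y^2 - 2
∂v/∂y = 6*x^2 - 6*x - 6*y^2 - 2
∂u/∂y = -12*x*y + 6*y
∂v/∂x = 12*x*y - 6*y
∂u/∂x = ∂v/∂y and ∂u/∂y = -∂v/∂x hold identically; f is analytic.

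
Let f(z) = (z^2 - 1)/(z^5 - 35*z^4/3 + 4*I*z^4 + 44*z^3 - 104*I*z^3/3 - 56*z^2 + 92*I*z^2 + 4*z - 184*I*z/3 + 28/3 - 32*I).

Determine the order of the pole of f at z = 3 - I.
Factor the denominator:
  z^5 - 35*z^4/3 + 4*I*z^4 + 44*z^3 - 104*I*z^3/3 - 56*z^2 + 92*I*z^2 + 4*z - 184*I*z/3 + 28/3 - 32*I = (z - 3 + I)^4*(z + 1/3)

The numerator P(z) = z^2 - 1 has P(3 - I) = 7 - 6*I ≠ 0, so no factor of (z - 3 + I) cancels.
Near z = 3 - I we can therefore write f(z) = g(z)/(z - 3 + I)^4 with g analytic at 3 - I and g(3 - I) ≠ 0 (g is the numerator divided by the remaining denominator factors).

Hence z = 3 - I is a pole of order 4.

Final answer: 4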